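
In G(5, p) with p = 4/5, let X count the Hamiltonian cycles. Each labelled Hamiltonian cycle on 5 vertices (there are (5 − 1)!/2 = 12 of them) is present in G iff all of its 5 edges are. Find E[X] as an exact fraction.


K_5 has (5 − 1)!/2 = 12 labelled Hamiltonian cycles.
For each such Hamiltonian cycle H, let X_H = 1 if all 5 edges of H are present in G. Then P[X_H = 1] = p^{5} = (4/5)^{5} = 1024/3125.
By linearity: E[X] = Σ_H E[X_H] = 12 · p^{5} = 12 · 1024/3125 = 12288/3125.
Numerically: E[X] ≈ 3.93.

E[X] = 12 · (4/5)^{5} = 12288/3125 ≈ 3.93.


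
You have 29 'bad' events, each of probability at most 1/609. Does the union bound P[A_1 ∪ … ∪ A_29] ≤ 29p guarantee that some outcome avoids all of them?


Union bound: P[∪_{i=1}^{29} A_i] ≤ Σ_i P[A_i] ≤ 29·p = 29·(1/609) = 1/21.
Numerically: 1/21 ≈ 0.047619.
Is 1/21 < 1? YES.
Since P[∪ A_i] ≤ 1/21 < 1, the complement has P[∩ A_i^c] ≥ 1 − 1/21 = 20/21 > 0, so some outcome avoids every A_i.

29·p = 1/21 ≈ 0.047619; existence CERTIFIED by the union bound.


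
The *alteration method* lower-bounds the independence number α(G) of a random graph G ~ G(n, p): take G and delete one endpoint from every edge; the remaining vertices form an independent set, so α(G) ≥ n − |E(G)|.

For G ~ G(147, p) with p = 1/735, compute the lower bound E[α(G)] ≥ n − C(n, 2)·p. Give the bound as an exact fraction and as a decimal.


E[|E(G)|] = C(147, 2)·p = 10731 · (1/735) = 73/5.
E[α(G)] ≥ n − E[|E(G)|] = 147 − 73/5 = 662/5.
Numerically: ≈ 132.40000.
(This is only a lower bound; the true E[α(G)] may be larger.)

E[α(G)] ≥ 662/5 ≈ 132.40000.


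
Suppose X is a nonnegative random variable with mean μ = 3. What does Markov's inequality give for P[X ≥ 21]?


μ = E[X] = 3, a = 21.
Markov: P[X ≥ 21] ≤ μ/a = (3)/21 = 1/7.
Numerically: ≈ 0.1429.
(Since a = 21 > μ = 3.0000, the bound 1/7 is < 1 and informative.)

P[X ≥ 21] ≤ 1/7 ≈ 0.1429.


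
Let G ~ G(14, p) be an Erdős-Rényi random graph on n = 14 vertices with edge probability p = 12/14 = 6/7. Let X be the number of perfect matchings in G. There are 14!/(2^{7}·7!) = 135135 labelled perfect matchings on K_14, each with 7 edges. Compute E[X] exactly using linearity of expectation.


K_14 has 14!/(2^{7}·7!) = 135135 labelled perfect matchings.
For each such perfect matching H, let X_H = 1 if all 7 edges of H are present in G. Then P[X_H = 1] = p^{7} = (6/7)^{7} = 279936/823543.
By linearity of expectation: E[X] = Σ_H E[X_H] = 135135 · p^{7} = 135135 · 279936/823543 = 5404164480/117649.
Numerically: E[X] ≈ 45934.6.

E[X] = 135135 · (6/7)^{7} = 5404164480/117649 ≈ 45934.6.


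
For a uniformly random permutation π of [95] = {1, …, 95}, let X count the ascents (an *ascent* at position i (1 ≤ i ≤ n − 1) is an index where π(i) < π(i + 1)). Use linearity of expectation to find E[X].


Write X = Σ X_I over i = 1, …, 94, with X_I the indicator of one ascent.
There are 94 indicators.
For each fixed i, the pair (π(i), π(i+1)) is a uniformly random ordered pair of distinct values from {1, …, 95}; by symmetry P[π(i) < π(i+1)] = 1/2.
By linearity: E[X] = 94 · (1/2) = (95 − 1) · (1/2) = 47 ≈ 47.000.

E[X] = 47 = 47.000.


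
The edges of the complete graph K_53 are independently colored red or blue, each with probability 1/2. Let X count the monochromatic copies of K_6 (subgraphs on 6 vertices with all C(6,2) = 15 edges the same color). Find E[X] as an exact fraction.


Let X = Σ_S X_S over the C(53, 6) = 22957480 subsets S of size 6, where X_S = 1 if the K_6 on S is monochromatic.
For a fixed S, the K_6 on S has C(6, 2) = 15 edges. P[all 15 edges red] = (1/2)^15, and likewise for blue, so P[monochromatic] = 2·(1/2)^15 = 2^{1 − 15} = 1/16384.
By linearity of expectation: E[X] = C(53, 6) · 2^{1 − 15} = 22957480 · 1/16384 = 2869685/2048.
Numerically: E[X] ≈ 1401.213.

E[X] = C(53,6)·2^(1−C(6,2)) = 2869685/2048 ≈ 1401.213.


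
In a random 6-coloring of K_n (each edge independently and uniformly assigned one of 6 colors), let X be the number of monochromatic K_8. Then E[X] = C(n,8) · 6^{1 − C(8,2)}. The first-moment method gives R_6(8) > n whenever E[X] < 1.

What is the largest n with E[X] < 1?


We need C(n, 8) · 6^{1 − 28} < 1, i.e. C(n, 8) < 6^{28 − 1} = 1023490369077469249536.
Check values of n near the boundary:
  n = 1590: C(1590, 8) = 995397314198933813310; 995397314198933813310 < 1023490369077469249536? YES
  n = 1591: C(1591, 8) = 1000427749141189953870; 1000427749141189953870 < 1023490369077469249536? YES
  n = 1592: C(1592, 8) = 1005480414540892933435; 1005480414540892933435 < 1023490369077469249536? YES
  n = 1593: C(1593, 8) = 1010555394551193970323; 1010555394551193970323 < 1023490369077469249536? YES
  n = 1594: C(1594, 8) = 1015652773590544255167; 1015652773590544255167 < 1023490369077469249536? YES
  n = 1595: C(1595, 8) = 1020772636343363633895; 1020772636343363633895 < 1023490369077469249536? YES
  n = 1596: C(1596, 8) = 1025915067760710553965; 1025915067760710553965 < 1023490369077469249536? NO
  n = 1597: C(1597, 8) = 1031080153060953275445; 1031080153060953275445 < 1023490369077469249536? NO
  n = 1598: C(1598, 8) = 1036267977730442348529; 1036267977730442348529 < 1023490369077469249536? NO
The largest n with C(n, 8) < 1023490369077469249536 is n = 1595 (where E[X] = 113419181815929292655/113721152119718805504 ≈ 0.99734). Hence R_6(8) > 1595, i.e. R_6(8) ≥ 1596.

Largest n = 1595; hence R_6(8) > 1595.


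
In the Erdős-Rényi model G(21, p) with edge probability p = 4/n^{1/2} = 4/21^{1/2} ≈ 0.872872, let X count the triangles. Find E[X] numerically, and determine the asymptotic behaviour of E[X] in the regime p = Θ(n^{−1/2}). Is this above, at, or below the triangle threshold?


Number of potential triangles: C(21, 3) = 1330.
Each occurs with probability p³ ≈ (0.872872)³ ≈ 6.65044999e-01.
By linearity: E[X] = C(21, 3)·p³ ≈ 1330 · 6.65044999e-01 ≈ 884.509848.
Since α = 1/2 < 1, p = c/n^{1/2} ≫ 1/n is above the triangle threshold p ~ 1/n. Asymptotically E[X] ~ (c³/6)·n^{3(1−α)} = (4³/6)·n^{1.5} → ∞; triangles are abundant w.h.p.

E[X] ≈ 884.509848; in regime p = Θ(1/n^{1/2}) E[X] diverges (above the triangle threshold p ~ 1/n).


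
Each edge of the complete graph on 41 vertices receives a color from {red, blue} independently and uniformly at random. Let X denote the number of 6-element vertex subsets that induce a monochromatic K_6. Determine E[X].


Let X = Σ_S X_S over the C(41, 6) = 4496388 subsets S of size 6, where X_S = 1 if the K_6 on S is monochromatic.
For a fixed S, the K_6 on S has C(6, 2) = 15 edges. P[all 15 edges red] = (1/2)^15, and likewise for blue, so P[monochromatic] = 2·(1/2)^15 = 2^{1 − 15} = 1/16384.
By linearity: E[X] = C(41, 6) · 2^{1 − 15} = 4496388 · 1/16384 = 1124097/4096.
Numerically: E[X] ≈ 274.437744.

E[X] = C(41,6)·2^(1−C(6,2)) = 1124097/4096 ≈ 274.437744.


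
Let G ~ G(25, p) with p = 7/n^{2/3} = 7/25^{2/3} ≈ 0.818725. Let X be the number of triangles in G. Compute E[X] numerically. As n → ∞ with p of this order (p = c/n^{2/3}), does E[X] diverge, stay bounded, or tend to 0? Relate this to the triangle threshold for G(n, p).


Number of potential triangles: C(25, 3) = 2300.
Each occurs with probability p³ ≈ (0.818725)³ ≈ 5.48800000e-01.
By linearity: E[X] = C(25, 3)·p³ ≈ 2300 · 5.48800000e-01 ≈ 1262.240000.
Since α = 2/3 < 1, p = c/n^{2/3} ≫ 1/n is above the triangle threshold p ~ 1/n. Asymptotically E[X] ~ (c³/6)·n^{3(1−α)} = (7³/6)·n^{1} → ∞; triangles are abundant w.h.p.

E[X] ≈ 1262.240000; in regime p = Θ(1/n^{2/3}) E[X] diverges (above the triangle threshold p ~ 1/n).


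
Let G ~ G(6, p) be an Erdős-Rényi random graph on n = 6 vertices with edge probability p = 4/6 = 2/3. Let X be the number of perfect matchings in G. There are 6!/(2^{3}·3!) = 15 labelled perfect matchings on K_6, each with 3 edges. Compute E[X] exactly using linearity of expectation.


K_6 has 6!/(2^{3}·3!) = 15 labelled perfect matchings.
For each such perfect matching H, let X_H = 1 if all 3 edges of H are present in G. Then P[X_H = 1] = p^{3} = (2/3)^{3} = 8/27.
Summing the indicators: E[X] = Σ_H E[X_H] = 15 · p^{3} = 15 · 8/27 = 40/9.
Numerically: E[X] ≈ 4.444.

E[X] = 15 · (2/3)^{3} = 40/9 ≈ 4.444.


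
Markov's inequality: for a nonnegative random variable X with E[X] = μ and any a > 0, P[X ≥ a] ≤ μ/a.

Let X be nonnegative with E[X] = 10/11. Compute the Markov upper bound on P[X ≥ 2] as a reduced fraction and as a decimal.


μ = E[X] = 10/11, a = 2.
Markov: P[X ≥ 2] ≤ μ/a = (10/11)/2 = 5/11.
Numerically: ≈ 0.455.
(Since a = 2 > μ = 0.909, the bound 5/11 is < 1 and informative.)

P[X ≥ 2] ≤ 5/11 ≈ 0.455.


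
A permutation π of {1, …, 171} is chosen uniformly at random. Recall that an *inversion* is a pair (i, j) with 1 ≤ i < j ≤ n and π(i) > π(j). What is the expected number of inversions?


Write X = Σ X_I over the C(171, 2) = 14535 pairs i < j, with X_I the indicator of one inversion.
There are 14535 indicators.
For each fixed pair i < j, the values π(i) and π(j) are two distinct elements of {1, …, 171} in uniformly random order; by symmetry P[π(i) > π(j)] = 1/2.
By linearity: E[X] = 14535 · (1/2) = C(171, 2) · (1/2) = 14535/2 = 14535/2 ≈ 7267.5000.

E[X] = 14535/2 = 7267.5000.


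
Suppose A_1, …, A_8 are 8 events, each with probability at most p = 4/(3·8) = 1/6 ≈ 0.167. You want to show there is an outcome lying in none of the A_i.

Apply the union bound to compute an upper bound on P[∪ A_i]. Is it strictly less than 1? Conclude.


Union bound: P[∪_{i=1}^{8} A_i] ≤ Σ_i P[A_i] ≤ 8·p = 8·(1/6) = 4/3.
Numerically: 4/3 ≈ 1.333.
Is 4/3 < 1? NO.
Since the bound 4/3 is ≥ 1, the union bound is uninformative here; it does NOT by itself certify existence.

8·p = 4/3 ≈ 1.333; existence NOT certified by the union bound.


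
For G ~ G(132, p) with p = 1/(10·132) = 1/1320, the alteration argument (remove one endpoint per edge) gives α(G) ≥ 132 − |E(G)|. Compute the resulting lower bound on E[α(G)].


E[|E(G)|] = C(132, 2)·p = 8646 · (1/1320) = 131/20.
E[α(G)] ≥ n − E[|E(G)|] = 132 − 131/20 = 2509/20.
Numerically: ≈ 125.4500.
(This is only a lower bound; the true E[α(G)] may be larger.)

E[α(G)] ≥ 2509/20 ≈ 125.4500.


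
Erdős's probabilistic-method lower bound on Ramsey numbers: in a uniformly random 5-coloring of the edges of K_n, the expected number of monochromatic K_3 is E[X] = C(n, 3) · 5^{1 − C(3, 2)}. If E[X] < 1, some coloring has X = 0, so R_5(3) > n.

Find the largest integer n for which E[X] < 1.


We need C(n, 3) · 5^{1 − 3} < 1, i.e. C(n, 3) < 5^{3 − 1} = 25.
Check values of n near the boundary:
  n = 3: C(3, 3) = 1; 1 < 25? YES
  n = 4: C(4, 3) = 4; 4 < 25? YES
  n = 5: C(5, 3) = 10; 10 < 25? YES
  n = 6: C(6, 3) = 20; 20 < 25? YES
  n = 7: C(7, 3) = 35; 35 < 25? NO
The largest n with C(n, 3) < 25 is n = 6 (where E[X] = 4/5 ≈ 0.80000). Hence R_5(3) > 6, i.e. R_5(3) ≥ 7.

Largest n = 6; hence R_5(3) > 6.


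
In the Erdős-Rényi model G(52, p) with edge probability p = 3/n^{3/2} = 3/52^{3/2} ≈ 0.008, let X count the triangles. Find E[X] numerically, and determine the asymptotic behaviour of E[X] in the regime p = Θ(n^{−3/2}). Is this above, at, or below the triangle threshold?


Number of potential triangles: C(52, 3) = 22100.
Each occurs with probability p³ ≈ (0.008)³ ≈ 5.120929e-07.
By linearity: E[X] = C(52, 3)·p³ ≈ 22100 · 5.120929e-07 ≈ 0.0113.
Since α = 3/2 > 1, p = c/n^{3/2} = o(1/n) is below the triangle threshold p ~ 1/n. Asymptotically E[X] ~ (c³/6)·n^{3(1−α)} = (3³/6)·n^{-1.5} → 0, so by Markov's inequality G has no triangles w.h.p.

E[X] ≈ 0.0113; in regime p = Θ(1/n^{3/2}) E[X] tends to 0 (below the triangle threshold p ~ 1/n).


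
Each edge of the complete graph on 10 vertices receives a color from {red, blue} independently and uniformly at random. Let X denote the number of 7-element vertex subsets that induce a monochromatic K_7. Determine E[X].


Let X = Σ_S X_S over the C(10, 7) = 120 subsets S of size 7, where X_S = 1 if the K_7 on S is monochromatic.
For a fixed S, the K_7 on S has C(7, 2) = 21 edges. P[all 21 edges red] = (1/2)^21, and likewise for blue, so P[monochromatic] = 2·(1/2)^21 = 2^{1 − 21} = 1/1048576.
Summing: E[X] = C(10, 7) · 2^{1 − 21} = 120 · 1/1048576 = 15/131072.
Numerically: E[X] ≈ 0.0001.

E[X] = C(10,7)·2^(1−C(7,2)) = 15/131072 ≈ 0.0001.


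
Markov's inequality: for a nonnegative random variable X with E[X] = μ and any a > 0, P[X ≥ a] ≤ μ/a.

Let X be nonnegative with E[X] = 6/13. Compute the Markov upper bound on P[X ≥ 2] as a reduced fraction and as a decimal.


μ = E[X] = 6/13, a = 2.
Markov: P[X ≥ 2] ≤ μ/a = (6/13)/2 = 3/13.
Numerically: ≈ 0.23077.
(Since a = 2 > μ = 0.46154, the bound 3/13 is < 1 and informative.)

P[X ≥ 2] ≤ 3/13 ≈ 0.23077.


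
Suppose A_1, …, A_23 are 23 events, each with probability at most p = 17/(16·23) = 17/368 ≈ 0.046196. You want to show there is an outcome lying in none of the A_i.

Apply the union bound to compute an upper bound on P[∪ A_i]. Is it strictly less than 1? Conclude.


Union bound: P[∪_{i=1}^{23} A_i] ≤ Σ_i P[A_i] ≤ 23·p = 23·(17/368) = 17/16.
Numerically: 17/16 ≈ 1.062500.
Is 17/16 < 1? NO.
Since the bound 17/16 is ≥ 1, the union bound is uninformative here; it does NOT by itself certify existence.

23·p = 17/16 ≈ 1.062500; existence NOT certified by the union bound.


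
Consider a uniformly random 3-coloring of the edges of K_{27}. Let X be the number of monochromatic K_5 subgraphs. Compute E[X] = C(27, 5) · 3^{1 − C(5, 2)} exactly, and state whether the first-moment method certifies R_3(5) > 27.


E[X] = C(27, 5) · 3^{1 − 10} = 80730 · 3^{−9} = 80730/19683.
As a reduced fraction: E[X] = 2990/729 ≈ 4.101509.
Is E[X] < 1? NO.
Since E[X] ≥ 1, the first-moment bound is inconclusive at n = 27; it does NOT by itself certify R_3(5) > 27.

E[X] = 2990/729 ≈ 4.101509; E[X] ≥ 1; first-moment method inconclusive here.


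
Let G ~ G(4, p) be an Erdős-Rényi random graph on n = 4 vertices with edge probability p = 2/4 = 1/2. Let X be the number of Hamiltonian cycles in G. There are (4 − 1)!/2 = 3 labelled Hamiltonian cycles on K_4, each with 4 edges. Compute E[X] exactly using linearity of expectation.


K_4 has (4 − 1)!/2 = 3 labelled Hamiltonian cycles.
For each such Hamiltonian cycle H, let X_H = 1 if all 4 edges of H are present in G. Then P[X_H = 1] = p^{4} = (1/2)^{4} = 1/16.
Summing the indicators: E[X] = Σ_H E[X_H] = 3 · p^{4} = 3 · 1/16 = 3/16.
Numerically: E[X] ≈ 0.1875.

E[X] = 3 · (1/2)^{4} = 3/16 ≈ 0.1875.


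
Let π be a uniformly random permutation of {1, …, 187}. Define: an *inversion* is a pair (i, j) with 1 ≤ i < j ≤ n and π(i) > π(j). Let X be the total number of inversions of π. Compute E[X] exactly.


Write X = Σ X_I over the C(187, 2) = 17391 pairs i < j, with X_I the indicator of one inversion.
There are 17391 indicators.
For each fixed pair i < j, the values π(i) and π(j) are two distinct elements of {1, …, 187} in uniformly random order; by symmetry P[π(i) > π(j)] = 1/2.
By linearity: E[X] = 17391 · (1/2) = C(187, 2) · (1/2) = 17391/2 = 17391/2 ≈ 8695.500000.

E[X] = 17391/2 = 8695.500000.


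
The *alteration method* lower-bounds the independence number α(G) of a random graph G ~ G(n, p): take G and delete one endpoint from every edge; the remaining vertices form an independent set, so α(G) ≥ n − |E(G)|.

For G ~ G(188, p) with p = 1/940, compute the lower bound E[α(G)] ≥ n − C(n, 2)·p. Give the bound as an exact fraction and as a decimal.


E[|E(G)|] = C(188, 2)·p = 17578 · (1/940) = 187/10.
E[α(G)] ≥ n − E[|E(G)|] = 188 − 187/10 = 1693/10.
Numerically: ≈ 169.3000.
(This is only a lower bound; the true E[α(G)] may be larger.)

E[α(G)] ≥ 1693/10 ≈ 169.3000.


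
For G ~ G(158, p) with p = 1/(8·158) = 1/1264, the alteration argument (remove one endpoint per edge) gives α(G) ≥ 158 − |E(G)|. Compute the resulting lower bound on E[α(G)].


E[|E(G)|] = C(158, 2)·p = 12403 · (1/1264) = 157/16.
E[α(G)] ≥ n − E[|E(G)|] = 158 − 157/16 = 2371/16.
Numerically: ≈ 148.18750.
(This is only a lower bound; the true E[α(G)] may be larger.)

E[α(G)] ≥ 2371/16 ≈ 148.18750.


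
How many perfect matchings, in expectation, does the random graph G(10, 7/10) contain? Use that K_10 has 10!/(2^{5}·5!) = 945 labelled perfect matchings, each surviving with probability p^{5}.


K_10 has 10!/(2^{5}·5!) = 945 labelled perfect matchings.
For each such perfect matching H, let X_H = 1 if all 5 edges of H are present in G. Then P[X_H = 1] = p^{5} = (7/10)^{5} = 16807/100000.
By linearity: E[X] = Σ_H E[X_H] = 945 · p^{5} = 945 · 16807/100000 = 3176523/20000.
Numerically: E[X] ≈ 158.83.

E[X] = 945 · (7/10)^{5} = 3176523/20000 ≈ 158.83.


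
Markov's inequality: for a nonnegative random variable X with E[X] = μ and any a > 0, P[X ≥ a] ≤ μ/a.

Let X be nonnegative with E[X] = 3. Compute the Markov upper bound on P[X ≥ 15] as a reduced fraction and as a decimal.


μ = E[X] = 3, a = 15.
Markov: P[X ≥ 15] ≤ μ/a = (3)/15 = 1/5.
Numerically: ≈ 0.2000.
(Since a = 15 > μ = 3.0000, the bound 1/5 is < 1 and informative.)

P[X ≥ 15] ≤ 1/5 ≈ 0.2000.


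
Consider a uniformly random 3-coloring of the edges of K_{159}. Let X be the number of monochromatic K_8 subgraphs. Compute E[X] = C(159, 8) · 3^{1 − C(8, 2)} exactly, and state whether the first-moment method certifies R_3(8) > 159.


E[X] = C(159, 8) · 3^{1 − 28} = 8471208603429 · 3^{−27} = 8471208603429/7625597484987.
As a reduced fraction: E[X] = 941245400381/847288609443 ≈ 1.1108911.
Is E[X] < 1? NO.
Since E[X] ≥ 1, the first-moment bound is inconclusive at n = 159; it does NOT by itself certify R_3(8) > 159.

E[X] = 941245400381/847288609443 ≈ 1.1108911; E[X] ≥ 1; first-moment method inconclusive here.


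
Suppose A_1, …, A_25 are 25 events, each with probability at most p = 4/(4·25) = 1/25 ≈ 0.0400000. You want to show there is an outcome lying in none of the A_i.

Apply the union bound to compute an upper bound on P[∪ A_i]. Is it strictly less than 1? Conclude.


Union bound: P[∪_{i=1}^{25} A_i] ≤ Σ_i P[A_i] ≤ 25·p = 25·(1/25) = 1.
Numerically: 1 ≈ 1.0000000.
Is 1 < 1? NO.
Since the bound 1 is ≥ 1, the union bound is uninformative here; it does NOT by itself certify existence.

25·p = 1 ≈ 1.0000000; existence NOT certified by the union bound.


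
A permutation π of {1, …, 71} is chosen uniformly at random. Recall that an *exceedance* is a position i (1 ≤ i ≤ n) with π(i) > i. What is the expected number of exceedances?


Write X = Σ_{i=1}^{71} X_i, where X_i = 1_{π(i) > i}.
For each fixed i, π(i) is uniform over {1, …, 71} (marginal of a uniform permutation), so P[π(i) > i] = (n − i)/n. Summing: Σ_{i=1}^{71} (n − i)/n = (0 + 1 + … + 70)/71 = 71(71 − 1)/(2·71) = (71 − 1)/2.
Hence E[X] = Σ_{i=1}^{71} (71 − i)/71 = 35 ≈ 35.000.

E[X] = 35 = 35.000.


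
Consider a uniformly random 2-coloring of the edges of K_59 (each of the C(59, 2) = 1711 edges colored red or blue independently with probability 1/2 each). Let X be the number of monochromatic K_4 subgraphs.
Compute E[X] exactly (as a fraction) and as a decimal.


Let X = Σ_S X_S over the C(59, 4) = 455126 subsets S of size 4, where X_S = 1 if the K_4 on S is monochromatic.
For a fixed S, the K_4 on S has C(4, 2) = 6 edges. P[all 6 edges red] = (1/2)^6, and likewise for blue, so P[monochromatic] = 2·(1/2)^6 = 2^{1 − 6} = 1/32.
By linearity of expectation: E[X] = C(59, 4) · 2^{1 − 6} = 455126 · 1/32 = 227563/16.
Numerically: E[X] ≈ 14222.688.

E[X] = C(59,4)·2^(1−C(4,2)) = 227563/16 ≈ 14222.688.


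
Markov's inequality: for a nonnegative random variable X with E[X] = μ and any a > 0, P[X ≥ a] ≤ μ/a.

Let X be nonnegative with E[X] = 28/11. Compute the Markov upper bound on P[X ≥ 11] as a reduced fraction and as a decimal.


μ = E[X] = 28/11, a = 11.
Markov: P[X ≥ 11] ≤ μ/a = (28/11)/11 = 28/121.
Numerically: ≈ 0.2314.
(Since a = 11 > μ = 2.5455, the bound 28/121 is < 1 and informative.)

P[X ≥ 11] ≤ 28/121 ≈ 0.2314.


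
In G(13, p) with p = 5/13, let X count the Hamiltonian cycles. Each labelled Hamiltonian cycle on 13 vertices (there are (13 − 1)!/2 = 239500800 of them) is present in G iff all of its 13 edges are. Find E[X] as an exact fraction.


K_13 has (13 − 1)!/2 = 239500800 labelled Hamiltonian cycles.
For each such Hamiltonian cycle H, let X_H = 1 if all 13 edges of H are present in G. Then P[X_H = 1] = p^{13} = (5/13)^{13} = 1220703125/302875106592253.
By linearity: E[X] = Σ_H E[X_H] = 239500800 · p^{13} = 239500800 · 1220703125/302875106592253 = 292359375000000000/302875106592253.
Numerically: E[X] ≈ 965.28.

E[X] = 239500800 · (5/13)^{13} = 292359375000000000/302875106592253 ≈ 965.28.


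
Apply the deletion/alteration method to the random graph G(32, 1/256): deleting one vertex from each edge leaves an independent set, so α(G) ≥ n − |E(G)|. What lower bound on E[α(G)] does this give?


E[|E(G)|] = C(32, 2)·p = 496 · (1/256) = 31/16.
E[α(G)] ≥ n − E[|E(G)|] = 32 − 31/16 = 481/16.
Numerically: ≈ 30.062.
(This is only a lower bound; the true E[α(G)] may be larger.)

E[α(G)] ≥ 481/16 ≈ 30.062.


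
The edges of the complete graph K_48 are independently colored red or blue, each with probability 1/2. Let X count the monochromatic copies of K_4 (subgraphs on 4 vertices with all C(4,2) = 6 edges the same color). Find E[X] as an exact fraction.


Let X = Σ_S X_S over the C(48, 4) = 194580 subsets S of size 4, where X_S = 1 if the K_4 on S is monochromatic.
For a fixed S, the K_4 on S has C(4, 2) = 6 edges. P[all 6 edges red] = (1/2)^6, and likewise for blue, so P[monochromatic] = 2·(1/2)^6 = 2^{1 − 6} = 1/32.
Summing: E[X] = C(48, 4) · 2^{1 − 6} = 194580 · 1/32 = 48645/8.
Numerically: E[X] ≈ 6080.6250.

E[X] = C(48,4)·2^(1−C(4,2)) = 48645/8 ≈ 6080.6250.


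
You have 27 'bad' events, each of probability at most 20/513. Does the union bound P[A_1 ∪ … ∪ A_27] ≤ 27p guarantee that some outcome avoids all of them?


Union bound: P[∪_{i=1}^{27} A_i] ≤ Σ_i P[A_i] ≤ 27·p = 27·(20/513) = 20/19.
Numerically: 20/19 ≈ 1.0526.
Is 20/19 < 1? NO.
Since the bound 20/19 is ≥ 1, the union bound is uninformative here; it does NOT by itself certify existence.

27·p = 20/19 ≈ 1.0526; existence NOT certified by the union bound.


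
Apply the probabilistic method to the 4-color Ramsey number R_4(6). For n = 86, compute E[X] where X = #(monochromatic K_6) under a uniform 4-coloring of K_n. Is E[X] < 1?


E[X] = C(86, 6) · 4^{1 − 15} = 470155077 · 4^{−14} = 470155077/268435456.
As a reduced fraction: E[X] = 470155077/268435456 ≈ 1.75146.
Is E[X] < 1? NO.
Since E[X] ≥ 1, the first-moment bound is inconclusive at n = 86; it does NOT by itself certify R_4(6) > 86.

E[X] = 470155077/268435456 ≈ 1.75146; E[X] ≥ 1; first-moment method inconclusive here.


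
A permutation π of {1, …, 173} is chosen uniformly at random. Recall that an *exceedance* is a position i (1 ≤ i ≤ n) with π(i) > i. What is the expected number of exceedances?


Write X = Σ_{i=1}^{173} X_i, where X_i = 1_{π(i) > i}.
For each fixed i, π(i) is uniform over {1, …, 173} (marginal of a uniform permutation), so P[π(i) > i] = (n − i)/n. Summing: Σ_{i=1}^{173} (n − i)/n = (0 + 1 + … + 172)/173 = 173(173 − 1)/(2·173) = (173 − 1)/2.
Hence E[X] = Σ_{i=1}^{173} (173 − i)/173 = 86 ≈ 86.00000.

E[X] = 86 = 86.00000.


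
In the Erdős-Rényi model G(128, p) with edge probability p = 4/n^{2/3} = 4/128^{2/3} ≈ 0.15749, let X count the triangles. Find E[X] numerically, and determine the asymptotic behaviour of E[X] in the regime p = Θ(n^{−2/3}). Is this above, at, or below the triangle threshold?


Number of potential triangles: C(128, 3) = 341376.
Each occurs with probability p³ ≈ (0.15749)³ ≈ 3.90625000e-03.
By linearity: E[X] = C(128, 3)·p³ ≈ 341376 · 3.90625000e-03 ≈ 1333.500000.
Since α = 2/3 < 1, p = c/n^{2/3} ≫ 1/n is above the triangle threshold p ~ 1/n. Asymptotically E[X] ~ (c³/6)·n^{3(1−α)} = (4³/6)·n^{1} → ∞; triangles are abundant w.h.p.

E[X] ≈ 1333.500000; in regime p = Θ(1/n^{2/3}) E[X] diverges (above the triangle threshold p ~ 1/n).


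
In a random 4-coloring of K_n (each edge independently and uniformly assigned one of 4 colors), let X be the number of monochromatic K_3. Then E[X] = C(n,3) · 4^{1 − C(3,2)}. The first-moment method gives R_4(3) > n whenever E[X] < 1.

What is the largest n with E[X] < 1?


We need C(n, 3) · 4^{1 − 3} < 1, i.e. C(n, 3) < 4^{3 − 1} = 16.
Check values of n near the boundary:
  n = 3: C(3, 3) = 1; 1 < 16? YES
  n = 4: C(4, 3) = 4; 4 < 16? YES
  n = 5: C(5, 3) = 10; 10 < 16? YES
  n = 6: C(6, 3) = 20; 20 < 16? NO
The largest n with C(n, 3) < 16 is n = 5 (where E[X] = 5/8 ≈ 0.6250000). Hence R_4(3) > 5, i.e. R_4(3) ≥ 6.

Largest n = 5; hence R_4(3) > 5.


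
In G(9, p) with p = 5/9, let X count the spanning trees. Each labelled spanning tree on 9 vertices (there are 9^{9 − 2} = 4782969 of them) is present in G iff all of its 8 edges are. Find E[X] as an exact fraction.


K_9 has 9^{9 − 2} = 4782969 labelled spanning trees.
For each such spanning tree H, let X_H = 1 if all 8 edges of H are present in G. Then P[X_H = 1] = p^{8} = (5/9)^{8} = 390625/43046721.
By linearity: E[X] = Σ_H E[X_H] = 4782969 · p^{8} = 4782969 · 390625/43046721 = 390625/9.
Numerically: E[X] ≈ 43402.8.

E[X] = 4782969 · (5/9)^{8} = 390625/9 ≈ 43402.8.


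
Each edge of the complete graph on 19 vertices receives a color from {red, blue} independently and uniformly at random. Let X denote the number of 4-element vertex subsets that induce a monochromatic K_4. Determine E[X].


Let X = Σ_S X_S over the C(19, 4) = 3876 subsets S of size 4, where X_S = 1 if the K_4 on S is monochromatic.
For a fixed S, the K_4 on S has C(4, 2) = 6 edges. P[all 6 edges red] = (1/2)^6, and likewise for blue, so P[monochromatic] = 2·(1/2)^6 = 2^{1 − 6} = 1/32.
Summing: E[X] = C(19, 4) · 2^{1 − 6} = 3876 · 1/32 = 969/8.
Numerically: E[X] ≈ 121.12500.

E[X] = C(19,4)·2^(1−C(4,2)) = 969/8 ≈ 121.12500.


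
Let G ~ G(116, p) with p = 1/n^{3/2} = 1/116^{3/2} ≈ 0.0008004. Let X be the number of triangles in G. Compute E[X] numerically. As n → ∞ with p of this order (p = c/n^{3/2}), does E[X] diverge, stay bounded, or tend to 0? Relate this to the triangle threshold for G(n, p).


Number of potential triangles: C(116, 3) = 253460.
Each occurs with probability p³ ≈ (0.0008004)³ ≈ 5.127894e-10.
By linearity: E[X] = C(116, 3)·p³ ≈ 253460 · 5.127894e-10 ≈ 0.0001.
Since α = 3/2 > 1, p = c/n^{3/2} = o(1/n) is below the triangle threshold p ~ 1/n. Asymptotically E[X] ~ (c³/6)·n^{3(1−α)} = (1³/6)·n^{-1.5} → 0, so by Markov's inequality G has no triangles w.h.p.

E[X] ≈ 0.0001; in regime p = Θ(1/n^{3/2}) E[X] tends to 0 (below the triangle threshold p ~ 1/n).


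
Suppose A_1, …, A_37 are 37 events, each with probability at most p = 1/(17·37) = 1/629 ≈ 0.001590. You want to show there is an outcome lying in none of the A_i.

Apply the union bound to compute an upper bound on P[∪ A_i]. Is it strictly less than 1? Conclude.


Union bound: P[∪_{i=1}^{37} A_i] ≤ Σ_i P[A_i] ≤ 37·p = 37·(1/629) = 1/17.
Numerically: 1/17 ≈ 0.058824.
Is 1/17 < 1? YES.
Since P[∪ A_i] ≤ 1/17 < 1, the complement has P[∩ A_i^c] ≥ 1 − 1/17 = 16/17 > 0, so some outcome avoids every A_i.

37·p = 1/17 ≈ 0.058824; existence CERTIFIED by the union bound.


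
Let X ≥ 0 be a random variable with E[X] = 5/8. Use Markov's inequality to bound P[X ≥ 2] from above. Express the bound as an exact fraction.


μ = E[X] = 5/8, a = 2.
Markov: P[X ≥ 2] ≤ μ/a = (5/8)/2 = 5/16.
Numerically: ≈ 0.31250.
(Since a = 2 > μ = 0.62500, the bound 5/16 is < 1 and informative.)

P[X ≥ 2] ≤ 5/16 ≈ 0.31250.


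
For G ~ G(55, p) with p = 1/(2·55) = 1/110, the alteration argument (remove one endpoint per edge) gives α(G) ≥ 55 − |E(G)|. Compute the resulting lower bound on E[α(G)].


E[|E(G)|] = C(55, 2)·p = 1485 · (1/110) = 27/2.
E[α(G)] ≥ n − E[|E(G)|] = 55 − 27/2 = 83/2.
Numerically: ≈ 41.500.
(This is only a lower bound; the true E[α(G)] may be larger.)

E[α(G)] ≥ 83/2 ≈ 41.500.


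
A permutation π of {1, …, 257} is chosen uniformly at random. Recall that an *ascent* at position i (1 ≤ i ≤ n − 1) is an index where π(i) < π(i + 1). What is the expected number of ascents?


Write X = Σ X_I over i = 1, …, 256, with X_I the indicator of one ascent.
There are 256 indicators.
For each fixed i, the pair (π(i), π(i+1)) is a uniformly random ordered pair of distinct values from {1, …, 257}; by symmetry P[π(i) < π(i+1)] = 1/2.
By linearity: E[X] = 256 · (1/2) = (257 − 1) · (1/2) = 128 ≈ 128.000000.

E[X] = 128 = 128.000000.


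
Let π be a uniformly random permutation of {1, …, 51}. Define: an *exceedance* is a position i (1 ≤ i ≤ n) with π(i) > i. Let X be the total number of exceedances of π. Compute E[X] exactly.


Write X = Σ_{i=1}^{51} X_i, where X_i = 1_{π(i) > i}.
For each fixed i, π(i) is uniform over {1, …, 51} (marginal of a uniform permutation), so P[π(i) > i] = (n − i)/n. Summing: Σ_{i=1}^{51} (n − i)/n = (0 + 1 + … + 50)/51 = 51(51 − 1)/(2·51) = (51 − 1)/2.
Hence E[X] = Σ_{i=1}^{51} (51 − i)/51 = 25 ≈ 25.000.

E[X] = 25 = 25.000.


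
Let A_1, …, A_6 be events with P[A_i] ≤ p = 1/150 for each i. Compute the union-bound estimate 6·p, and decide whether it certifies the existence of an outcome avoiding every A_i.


Union bound: P[∪_{i=1}^{6} A_i] ≤ Σ_i P[A_i] ≤ 6·p = 6·(1/150) = 1/25.
Numerically: 1/25 ≈ 0.0400.
Is 1/25 < 1? YES.
Since P[∪ A_i] ≤ 1/25 < 1, the complement has P[∩ A_i^c] ≥ 1 − 1/25 = 24/25 > 0, so some outcome avoids every A_i.

6·p = 1/25 ≈ 0.0400; existence CERTIFIED by the union bound.


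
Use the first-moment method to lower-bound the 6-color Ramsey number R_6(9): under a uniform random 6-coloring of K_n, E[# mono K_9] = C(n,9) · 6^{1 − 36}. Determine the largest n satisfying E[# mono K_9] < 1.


We need C(n, 9) · 6^{1 − 36} < 1, i.e. C(n, 9) < 6^{36 − 1} = 1719070799748422591028658176.
Check values of n near the boundary:
  n = 4403: C(4403, 9) = 1699894433046281918452233150; 1699894433046281918452233150 < 1719070799748422591028658176? YES
  n = 4404: C(4404, 9) = 1703375445537161676647015880; 1703375445537161676647015880 < 1719070799748422591028658176? YES
  n = 4405: C(4405, 9) = 1706862792900636302463627150; 1706862792900636302463627150 < 1719070799748422591028658176? YES
  n = 4406: C(4406, 9) = 1710356485221788389505285700; 1710356485221788389505285700 < 1719070799748422591028658176? YES
  n = 4407: C(4407, 9) = 1713856532599459170657070050; 1713856532599459170657070050 < 1719070799748422591028658176? YES
  n = 4408: C(4408, 9) = 1717362945146264156457459600; 1717362945146264156457459600 < 1719070799748422591028658176? YES
  n = 4409: C(4409, 9) = 1720875732988608787686577131; 1720875732988608787686577131 < 1719070799748422591028658176? NO
The largest n with C(n, 9) < 1719070799748422591028658176 is n = 4408 (where E[X] = 35778394690547169926197075/35813974994758803979763712 ≈ 0.9990065). Hence R_6(9) > 4408, i.e. R_6(9) ≥ 4409.

Largest n = 4408; hence R_6(9) > 4408.


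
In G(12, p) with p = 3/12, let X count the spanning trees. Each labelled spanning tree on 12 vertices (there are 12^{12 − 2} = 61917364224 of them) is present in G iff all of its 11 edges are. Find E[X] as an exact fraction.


K_12 has 12^{12 − 2} = 61917364224 labelled spanning trees.
For each such spanning tree H, let X_H = 1 if all 11 edges of H are present in G. Then P[X_H = 1] = p^{11} = (1/4)^{11} = 1/4194304.
By linearity: E[X] = Σ_H E[X_H] = 61917364224 · p^{11} = 61917364224 · 1/4194304 = 59049/4.
Numerically: E[X] ≈ 1.476e+04.

E[X] = 61917364224 · (1/4)^{11} = 59049/4 ≈ 1.476e+04.


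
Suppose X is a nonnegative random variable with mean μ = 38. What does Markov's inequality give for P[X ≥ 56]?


μ = E[X] = 38, a = 56.
Markov: P[X ≥ 56] ≤ μ/a = (38)/56 = 19/28.
Numerically: ≈ 0.67857.
(Since a = 56 > μ = 38.00000, the bound 19/28 is < 1 and informative.)

P[X ≥ 56] ≤ 19/28 ≈ 0.67857.


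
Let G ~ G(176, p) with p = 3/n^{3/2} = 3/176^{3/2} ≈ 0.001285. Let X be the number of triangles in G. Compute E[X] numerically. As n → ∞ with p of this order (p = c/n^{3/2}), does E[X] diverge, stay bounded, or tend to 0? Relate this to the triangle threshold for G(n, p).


Number of potential triangles: C(176, 3) = 893200.
Each occurs with probability p³ ≈ (0.001285)³ ≈ 2.121079e-09.
By linearity: E[X] = C(176, 3)·p³ ≈ 893200 · 2.121079e-09 ≈ 0.0019.
Since α = 3/2 > 1, p = c/n^{3/2} = o(1/n) is below the triangle threshold p ~ 1/n. Asymptotically E[X] ~ (c³/6)·n^{3(1−α)} = (3³/6)·n^{-1.5} → 0, so by Markov's inequality G has no triangles w.h.p.

E[X] ≈ 0.0019; in regime p = Θ(1/n^{3/2}) E[X] tends to 0 (below the triangle threshold p ~ 1/n).


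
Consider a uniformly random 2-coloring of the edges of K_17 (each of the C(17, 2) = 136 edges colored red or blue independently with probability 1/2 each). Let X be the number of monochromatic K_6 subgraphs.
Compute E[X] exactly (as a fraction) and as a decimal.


Let X = Σ_S X_S over the C(17, 6) = 12376 subsets S of size 6, where X_S = 1 if the K_6 on S is monochromatic.
For a fixed S, the K_6 on S has C(6, 2) = 15 edges. P[all 15 edges red] = (1/2)^15, and likewise for blue, so P[monochromatic] = 2·(1/2)^15 = 2^{1 − 15} = 1/16384.
By linearity of expectation: E[X] = C(17, 6) · 2^{1 − 15} = 12376 · 1/16384 = 1547/2048.
Numerically: E[X] ≈ 0.755371.

E[X] = C(17,6)·2^(1−C(6,2)) = 1547/2048 ≈ 0.755371.


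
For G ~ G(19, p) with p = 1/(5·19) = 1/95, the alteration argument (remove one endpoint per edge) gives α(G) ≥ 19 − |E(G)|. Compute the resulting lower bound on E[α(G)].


E[|E(G)|] = C(19, 2)·p = 171 · (1/95) = 9/5.
E[α(G)] ≥ n − E[|E(G)|] = 19 − 9/5 = 86/5.
Numerically: ≈ 17.200.
(This is only a lower bound; the true E[α(G)] may be larger.)

E[α(G)] ≥ 86/5 ≈ 17.200.


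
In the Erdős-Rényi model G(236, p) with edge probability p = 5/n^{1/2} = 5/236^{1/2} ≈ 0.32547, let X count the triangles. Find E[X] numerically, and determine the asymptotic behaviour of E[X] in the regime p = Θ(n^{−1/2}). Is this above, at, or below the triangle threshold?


Number of potential triangles: C(236, 3) = 2162940.
Each occurs with probability p³ ≈ (0.32547)³ ≈ 3.4477995e-02.
By linearity: E[X] = C(236, 3)·p³ ≈ 2162940 · 3.4477995e-02 ≈ 74573.83557.
Since α = 1/2 < 1, p = c/n^{1/2} ≫ 1/n is above the triangle threshold p ~ 1/n. Asymptotically E[X] ~ (c³/6)·n^{3(1−α)} = (5³/6)·n^{1.5} → ∞; triangles are abundant w.h.p.

E[X] ≈ 74573.83557; in regime p = Θ(1/n^{1/2}) E[X] diverges (above the triangle threshold p ~ 1/n).


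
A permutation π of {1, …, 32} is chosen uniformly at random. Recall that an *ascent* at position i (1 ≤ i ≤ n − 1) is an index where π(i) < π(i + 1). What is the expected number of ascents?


Write X = Σ X_I over i = 1, …, 31, with X_I the indicator of one ascent.
There are 31 indicators.
For each fixed i, the pair (π(i), π(i+1)) is a uniformly random ordered pair of distinct values from {1, …, 32}; by symmetry P[π(i) < π(i+1)] = 1/2.
By linearity: E[X] = 31 · (1/2) = (32 − 1) · (1/2) = 31/2 ≈ 15.5000.

E[X] = 31/2 = 15.5000.


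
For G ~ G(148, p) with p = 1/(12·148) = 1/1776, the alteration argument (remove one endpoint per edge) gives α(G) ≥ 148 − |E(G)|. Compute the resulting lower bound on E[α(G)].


E[|E(G)|] = C(148, 2)·p = 10878 · (1/1776) = 49/8.
E[α(G)] ≥ n − E[|E(G)|] = 148 − 49/8 = 1135/8.
Numerically: ≈ 141.875000.
(This is only a lower bound; the true E[α(G)] may be larger.)

E[α(G)] ≥ 1135/8 ≈ 141.875000.


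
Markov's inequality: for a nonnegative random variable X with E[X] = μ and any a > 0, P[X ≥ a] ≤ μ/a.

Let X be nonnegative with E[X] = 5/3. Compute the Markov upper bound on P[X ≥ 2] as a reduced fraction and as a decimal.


μ = E[X] = 5/3, a = 2.
Markov: P[X ≥ 2] ≤ μ/a = (5/3)/2 = 5/6.
Numerically: ≈ 0.8333.
(Since a = 2 > μ = 1.6667, the bound 5/6 is < 1 and informative.)

P[X ≥ 2] ≤ 5/6 ≈ 0.8333.


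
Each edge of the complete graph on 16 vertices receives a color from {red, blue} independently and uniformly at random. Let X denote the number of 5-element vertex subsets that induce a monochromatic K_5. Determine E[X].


Let X = Σ_S X_S over the C(16, 5) = 4368 subsets S of size 5, where X_S = 1 if the K_5 on S is monochromatic.
For a fixed S, the K_5 on S has C(5, 2) = 10 edges. P[all 10 edges red] = (1/2)^10, and likewise for blue, so P[monochromatic] = 2·(1/2)^10 = 2^{1 − 10} = 1/512.
Summing: E[X] = C(16, 5) · 2^{1 − 10} = 4368 · 1/512 = 273/32.
Numerically: E[X] ≈ 8.53125.

E[X] = C(16,5)·2^(1−C(5,2)) = 273/32 ≈ 8.53125.


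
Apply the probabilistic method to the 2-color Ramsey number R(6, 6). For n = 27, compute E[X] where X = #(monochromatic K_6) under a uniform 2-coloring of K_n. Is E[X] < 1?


E[X] = C(27, 6) · 2^{1 − 15} = 296010 · 2^{−14} = 296010/16384.
As a reduced fraction: E[X] = 148005/8192 ≈ 18.0670.
Is E[X] < 1? NO.
Since E[X] ≥ 1, the first-moment bound is inconclusive at n = 27; it does NOT by itself certify R(6, 6) > 27.

E[X] = 148005/8192 ≈ 18.0670; E[X] ≥ 1; first-moment method inconclusive here.


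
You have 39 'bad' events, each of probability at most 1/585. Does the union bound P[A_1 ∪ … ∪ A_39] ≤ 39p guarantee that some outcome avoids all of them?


Union bound: P[∪_{i=1}^{39} A_i] ≤ Σ_i P[A_i] ≤ 39·p = 39·(1/585) = 1/15.
Numerically: 1/15 ≈ 0.06667.
Is 1/15 < 1? YES.
Since P[∪ A_i] ≤ 1/15 < 1, the complement has P[∩ A_i^c] ≥ 1 − 1/15 = 14/15 > 0, so some outcome avoids every A_i.

39·p = 1/15 ≈ 0.06667; existence CERTIFIED by the union bound.


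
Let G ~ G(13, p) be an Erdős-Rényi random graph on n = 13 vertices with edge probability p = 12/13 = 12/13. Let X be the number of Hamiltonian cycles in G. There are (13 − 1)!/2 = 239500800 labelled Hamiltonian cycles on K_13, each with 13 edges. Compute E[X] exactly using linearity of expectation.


K_13 has (13 − 1)!/2 = 239500800 labelled Hamiltonian cycles.
For each such Hamiltonian cycle H, let X_H = 1 if all 13 edges of H are present in G. Then P[X_H = 1] = p^{13} = (12/13)^{13} = 106993205379072/302875106592253.
Summing the indicators: E[X] = Σ_H E[X_H] = 239500800 · p^{13} = 239500800 · 106993205379072/302875106592253 = 25624958282852047257600/302875106592253.
Numerically: E[X] ≈ 8.4606e+07.

E[X] = 239500800 · (12/13)^{13} = 25624958282852047257600/302875106592253 ≈ 8.4606e+07.


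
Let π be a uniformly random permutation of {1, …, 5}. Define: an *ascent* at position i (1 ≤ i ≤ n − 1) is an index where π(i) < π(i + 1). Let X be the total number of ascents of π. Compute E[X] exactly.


Write X = Σ X_I over i = 1, …, 4, with X_I the indicator of one ascent.
There are 4 indicators.
For each fixed i, the pair (π(i), π(i+1)) is a uniformly random ordered pair of distinct values from {1, …, 5}; by symmetry P[π(i) < π(i+1)] = 1/2.
By linearity: E[X] = 4 · (1/2) = (5 − 1) · (1/2) = 2 ≈ 2.000.

E[X] = 2 = 2.000.


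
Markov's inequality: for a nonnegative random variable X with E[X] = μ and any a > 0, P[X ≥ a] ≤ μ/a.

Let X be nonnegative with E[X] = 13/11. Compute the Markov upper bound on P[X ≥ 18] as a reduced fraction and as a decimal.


μ = E[X] = 13/11, a = 18.
Markov: P[X ≥ 18] ≤ μ/a = (13/11)/18 = 13/198.
Numerically: ≈ 0.066.
(Since a = 18 > μ = 1.182, the bound 13/198 is < 1 and informative.)

P[X ≥ 18] ≤ 13/198 ≈ 0.066.
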